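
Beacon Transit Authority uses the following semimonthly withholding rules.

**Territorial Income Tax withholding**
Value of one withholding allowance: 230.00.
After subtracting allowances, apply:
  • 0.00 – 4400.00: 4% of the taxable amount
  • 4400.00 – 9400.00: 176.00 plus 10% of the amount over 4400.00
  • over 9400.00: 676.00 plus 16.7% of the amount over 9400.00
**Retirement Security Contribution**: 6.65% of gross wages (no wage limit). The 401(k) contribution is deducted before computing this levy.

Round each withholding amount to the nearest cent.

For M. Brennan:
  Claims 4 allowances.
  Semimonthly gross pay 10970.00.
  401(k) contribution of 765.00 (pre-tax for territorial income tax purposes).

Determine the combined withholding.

1343.13

Territorial Income Tax: taxable = 10970.00 − 765.00 − 4×230.00 = 9285.00
  176.00 + 10% × (9285.00 − 4400.00) = 176.00 + 10% × 4885.00 = 664.50
Retirement Security Contribution: 6.65% × 10205.00 = 678.63
Total: 664.50 + 678.63 = 1343.13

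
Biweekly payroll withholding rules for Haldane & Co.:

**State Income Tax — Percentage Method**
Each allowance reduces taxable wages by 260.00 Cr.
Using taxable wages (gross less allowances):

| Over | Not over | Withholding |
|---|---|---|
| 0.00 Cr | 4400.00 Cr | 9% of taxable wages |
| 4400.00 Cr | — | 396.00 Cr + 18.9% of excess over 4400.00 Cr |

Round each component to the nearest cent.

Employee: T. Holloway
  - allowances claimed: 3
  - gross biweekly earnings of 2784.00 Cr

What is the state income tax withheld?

State Income Tax: taxable = 2784.00 Cr − 3×260.00 Cr = 2004.00 Cr
  9% × 2004.00 Cr = 180.36 Cr

180.36 Cr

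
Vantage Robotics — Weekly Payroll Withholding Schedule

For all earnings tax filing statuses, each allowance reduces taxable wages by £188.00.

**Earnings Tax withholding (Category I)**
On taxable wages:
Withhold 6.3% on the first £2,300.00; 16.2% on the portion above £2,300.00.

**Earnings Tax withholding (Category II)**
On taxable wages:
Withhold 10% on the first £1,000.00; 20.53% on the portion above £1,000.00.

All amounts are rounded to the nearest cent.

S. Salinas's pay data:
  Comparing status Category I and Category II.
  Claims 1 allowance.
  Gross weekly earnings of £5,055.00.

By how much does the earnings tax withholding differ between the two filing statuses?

£333.15

Earnings Tax (Category I): taxable = £5,055.00 − 1×£188.00 = £4,867.00
  £144.90 + 16.2% × (£4,867.00 − £2,300.00) = £144.90 + 16.2% × £2,567.00 = £560.75
Earnings Tax (Category II): taxable = £5,055.00 − 1×£188.00 = £4,867.00
  £100.00 + 20.53% × (£4,867.00 − £1,000.00) = £100.00 + 20.53% × £3,867.00 = £893.90
Difference: |£560.75 − £893.90| = £333.15 (higher under Category II)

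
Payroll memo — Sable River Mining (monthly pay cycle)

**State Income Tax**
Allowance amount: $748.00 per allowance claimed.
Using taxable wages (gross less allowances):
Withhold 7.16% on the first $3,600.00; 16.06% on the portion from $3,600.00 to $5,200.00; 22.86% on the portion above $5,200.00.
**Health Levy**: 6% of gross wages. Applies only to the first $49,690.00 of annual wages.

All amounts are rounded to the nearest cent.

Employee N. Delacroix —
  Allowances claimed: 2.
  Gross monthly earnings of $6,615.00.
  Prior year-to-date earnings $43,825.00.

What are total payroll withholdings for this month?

State Income Tax: taxable = $6,615.00 − 2×$748.00 = $5,119.00
  $257.76 + 16.06% × ($5,119.00 − $3,600.00) = $257.76 + 16.06% × $1,519.00 = $501.71
Health Levy: cap $49,690.00 − YTD $43,825.00 = $5,865.00 subject; 6% × $5,865.00 = $351.90
Total: $501.71 + $351.90 = $853.61

$853.61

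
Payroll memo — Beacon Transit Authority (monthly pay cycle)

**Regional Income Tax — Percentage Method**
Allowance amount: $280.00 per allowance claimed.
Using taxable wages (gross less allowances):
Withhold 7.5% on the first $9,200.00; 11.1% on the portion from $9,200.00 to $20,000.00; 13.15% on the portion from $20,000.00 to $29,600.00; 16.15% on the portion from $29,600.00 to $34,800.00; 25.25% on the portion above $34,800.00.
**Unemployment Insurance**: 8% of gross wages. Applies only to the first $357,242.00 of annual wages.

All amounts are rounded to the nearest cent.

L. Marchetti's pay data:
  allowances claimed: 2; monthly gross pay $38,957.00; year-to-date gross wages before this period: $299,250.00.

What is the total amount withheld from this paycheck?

Regional Income Tax: taxable = $38,957.00 − 2×$280.00 = $38,397.00
  $3,991.00 + 25.25% × ($38,397.00 − $34,800.00) = $3,991.00 + 25.25% × $3,597.00 = $4,899.24
Unemployment Insurance: 8% × $38,957.00 = $3,116.56
Total: $4,899.24 + $3,116.56 = $8,015.80

$8,015.80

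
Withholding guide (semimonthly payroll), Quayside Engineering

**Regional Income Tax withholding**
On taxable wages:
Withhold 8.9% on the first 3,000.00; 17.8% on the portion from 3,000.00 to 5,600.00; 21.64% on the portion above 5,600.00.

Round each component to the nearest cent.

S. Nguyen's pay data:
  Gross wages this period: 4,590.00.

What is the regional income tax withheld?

550.02

Regional Income Tax: taxable = 4,590.00
  267.00 + 17.8% × (4,590.00 − 3,000.00) = 267.00 + 17.8% × 1,590.00 = 550.02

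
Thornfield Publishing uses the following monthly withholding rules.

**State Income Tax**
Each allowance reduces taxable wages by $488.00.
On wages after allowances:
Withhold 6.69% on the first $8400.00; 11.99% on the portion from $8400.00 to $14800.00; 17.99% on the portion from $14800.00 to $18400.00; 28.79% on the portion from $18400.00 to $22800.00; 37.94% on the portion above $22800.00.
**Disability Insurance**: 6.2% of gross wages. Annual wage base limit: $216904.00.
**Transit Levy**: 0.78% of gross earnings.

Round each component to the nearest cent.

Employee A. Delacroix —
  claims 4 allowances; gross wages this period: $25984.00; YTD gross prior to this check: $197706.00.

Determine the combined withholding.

State Income Tax: taxable = $25984.00 − 4×$488.00 = $24032.00
  $3243.72 + 37.94% × ($24032.00 − $22800.00) = $3243.72 + 37.94% × $1232.00 = $3711.14
Disability Insurance: cap $216904.00 − YTD $197706.00 = $19198.00 subject; 6.2% × $19198.00 = $1190.28
Transit Levy: 0.78% × $25984.00 = $202.68
Total: $3711.14 + $1190.28 + $202.68 = $5104.10

$5104.10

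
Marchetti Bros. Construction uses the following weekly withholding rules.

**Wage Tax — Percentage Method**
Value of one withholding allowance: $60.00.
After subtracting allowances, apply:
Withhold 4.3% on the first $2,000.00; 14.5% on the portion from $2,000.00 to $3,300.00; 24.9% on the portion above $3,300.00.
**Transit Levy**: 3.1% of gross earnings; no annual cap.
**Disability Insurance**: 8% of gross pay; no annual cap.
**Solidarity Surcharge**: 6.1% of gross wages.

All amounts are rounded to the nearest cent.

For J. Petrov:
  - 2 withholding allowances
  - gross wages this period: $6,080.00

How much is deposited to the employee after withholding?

$4,097.40

Wage Tax: taxable = $6,080.00 − 2×$60.00 = $5,960.00
  $274.50 + 24.9% × ($5,960.00 − $3,300.00) = $274.50 + 24.9% × $2,660.00 = $936.84
Transit Levy: 3.1% × $6,080.00 = $188.48
Disability Insurance: 8% × $6,080.00 = $486.40
Solidarity Surcharge: 6.1% × $6,080.00 = $370.88
Total withheld: $936.84 + $188.48 + $486.40 + $370.88 = $1,982.60
Net pay: $6,080.00 − $1,982.60 = $4,097.40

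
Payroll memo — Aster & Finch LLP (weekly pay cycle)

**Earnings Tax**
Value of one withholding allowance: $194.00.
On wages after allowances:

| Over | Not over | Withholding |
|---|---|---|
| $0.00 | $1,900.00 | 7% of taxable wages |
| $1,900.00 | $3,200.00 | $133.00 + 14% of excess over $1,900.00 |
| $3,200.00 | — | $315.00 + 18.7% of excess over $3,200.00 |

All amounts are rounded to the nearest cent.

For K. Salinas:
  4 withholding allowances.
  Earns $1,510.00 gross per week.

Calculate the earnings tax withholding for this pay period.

$51.38

Earnings Tax: taxable = $1,510.00 − 4×$194.00 = $734.00
  7% × $734.00 = $51.38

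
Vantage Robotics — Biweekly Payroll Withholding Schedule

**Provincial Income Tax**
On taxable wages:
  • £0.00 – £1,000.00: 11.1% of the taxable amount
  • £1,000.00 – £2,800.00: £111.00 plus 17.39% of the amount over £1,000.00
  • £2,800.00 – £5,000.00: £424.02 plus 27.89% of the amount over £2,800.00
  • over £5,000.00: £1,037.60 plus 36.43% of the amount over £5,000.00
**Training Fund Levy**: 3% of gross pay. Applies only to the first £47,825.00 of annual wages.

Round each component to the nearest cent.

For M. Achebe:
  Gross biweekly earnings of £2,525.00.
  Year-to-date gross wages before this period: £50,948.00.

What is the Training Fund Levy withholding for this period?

£0.00

Training Fund Levy: YTD £50,948.00 ≥ cap £47,825.00 → £0.00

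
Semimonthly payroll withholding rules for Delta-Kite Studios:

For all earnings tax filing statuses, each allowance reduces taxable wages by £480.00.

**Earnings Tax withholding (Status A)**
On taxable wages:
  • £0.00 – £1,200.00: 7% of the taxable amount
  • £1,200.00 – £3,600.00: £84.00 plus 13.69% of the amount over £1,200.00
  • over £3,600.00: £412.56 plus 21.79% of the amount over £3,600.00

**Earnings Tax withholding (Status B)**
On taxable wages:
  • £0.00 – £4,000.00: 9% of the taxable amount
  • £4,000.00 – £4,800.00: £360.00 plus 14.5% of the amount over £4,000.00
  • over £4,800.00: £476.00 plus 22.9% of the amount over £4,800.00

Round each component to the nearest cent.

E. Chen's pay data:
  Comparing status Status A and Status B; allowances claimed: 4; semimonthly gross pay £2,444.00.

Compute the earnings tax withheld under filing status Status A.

£36.68

Earnings Tax (Status A): taxable = £2,444.00 − 4×£480.00 = £524.00
  7% × £524.00 = £36.68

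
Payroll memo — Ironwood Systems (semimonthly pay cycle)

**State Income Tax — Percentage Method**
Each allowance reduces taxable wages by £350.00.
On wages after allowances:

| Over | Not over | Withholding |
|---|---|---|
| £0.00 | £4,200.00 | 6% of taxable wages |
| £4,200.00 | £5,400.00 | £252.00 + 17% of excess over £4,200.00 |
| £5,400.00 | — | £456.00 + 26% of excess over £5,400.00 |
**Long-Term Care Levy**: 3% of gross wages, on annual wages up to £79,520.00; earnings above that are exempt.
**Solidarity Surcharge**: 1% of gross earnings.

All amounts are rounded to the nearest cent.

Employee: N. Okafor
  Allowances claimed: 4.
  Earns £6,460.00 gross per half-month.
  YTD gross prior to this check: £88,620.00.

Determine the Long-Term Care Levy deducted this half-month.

£0.00

Long-Term Care Levy: YTD £88,620.00 ≥ cap £79,520.00 → £0.00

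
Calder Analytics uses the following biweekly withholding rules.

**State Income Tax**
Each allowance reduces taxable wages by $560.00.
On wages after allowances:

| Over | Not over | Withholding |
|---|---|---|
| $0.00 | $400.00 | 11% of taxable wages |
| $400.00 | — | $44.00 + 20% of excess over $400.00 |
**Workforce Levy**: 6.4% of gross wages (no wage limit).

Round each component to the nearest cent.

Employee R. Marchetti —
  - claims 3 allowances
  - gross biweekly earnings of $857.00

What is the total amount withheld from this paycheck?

$54.85

State Income Tax: taxable = $857.00 − 3×$560.00 = $-823.00
  Taxable ≤ 0 → $0.00
Workforce Levy: 6.4% × $857.00 = $54.85
Total: $0.00 + $54.85 = $54.85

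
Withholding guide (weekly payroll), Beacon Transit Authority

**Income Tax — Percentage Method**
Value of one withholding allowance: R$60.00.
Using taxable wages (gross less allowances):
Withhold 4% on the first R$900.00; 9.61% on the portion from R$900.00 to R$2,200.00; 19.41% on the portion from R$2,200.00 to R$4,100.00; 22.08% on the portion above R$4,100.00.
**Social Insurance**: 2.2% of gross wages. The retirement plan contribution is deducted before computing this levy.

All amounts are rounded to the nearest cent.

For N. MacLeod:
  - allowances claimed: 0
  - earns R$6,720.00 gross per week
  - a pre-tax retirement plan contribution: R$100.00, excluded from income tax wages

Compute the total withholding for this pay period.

Income Tax: taxable = R$6,720.00 − R$100.00 = R$6,620.00
  R$529.72 + 22.08% × (R$6,620.00 − R$4,100.00) = R$529.72 + 22.08% × R$2,520.00 = R$1,086.14
Social Insurance: 2.2% × R$6,620.00 = R$145.64
Total: R$1,086.14 + R$145.64 = R$1,231.78

R$1,231.78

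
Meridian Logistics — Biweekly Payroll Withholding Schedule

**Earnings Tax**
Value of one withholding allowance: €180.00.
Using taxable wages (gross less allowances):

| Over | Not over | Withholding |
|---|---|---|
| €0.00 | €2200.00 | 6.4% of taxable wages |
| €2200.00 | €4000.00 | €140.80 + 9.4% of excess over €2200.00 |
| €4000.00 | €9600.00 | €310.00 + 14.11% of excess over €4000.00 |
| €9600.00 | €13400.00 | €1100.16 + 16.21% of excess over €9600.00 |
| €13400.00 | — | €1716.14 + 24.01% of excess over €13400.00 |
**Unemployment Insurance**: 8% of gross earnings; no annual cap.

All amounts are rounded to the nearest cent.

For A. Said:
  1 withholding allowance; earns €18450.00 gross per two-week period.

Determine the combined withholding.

€4361.43

Earnings Tax: taxable = €18450.00 − 1×€180.00 = €18270.00
  €1716.14 + 24.01% × (€18270.00 − €13400.00) = €1716.14 + 24.01% × €4870.00 = €2885.43
Unemployment Insurance: 8% × €18450.00 = €1476.00
Total: €2885.43 + €1476.00 = €4361.43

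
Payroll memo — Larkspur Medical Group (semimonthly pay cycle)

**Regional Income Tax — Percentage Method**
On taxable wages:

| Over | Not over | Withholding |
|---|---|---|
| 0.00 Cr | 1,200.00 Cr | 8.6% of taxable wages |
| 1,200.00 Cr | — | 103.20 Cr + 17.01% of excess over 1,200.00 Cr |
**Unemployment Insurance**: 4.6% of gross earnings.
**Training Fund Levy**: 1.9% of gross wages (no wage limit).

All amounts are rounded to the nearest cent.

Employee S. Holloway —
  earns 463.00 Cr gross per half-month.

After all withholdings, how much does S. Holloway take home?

393.08 Cr

Regional Income Tax: taxable = 463.00 Cr
  8.6% × 463.00 Cr = 39.82 Cr
Unemployment Insurance: 4.6% × 463.00 Cr = 21.30 Cr
Training Fund Levy: 1.9% × 463.00 Cr = 8.80 Cr
Total withheld: 39.82 Cr + 21.30 Cr + 8.80 Cr = 69.92 Cr
Net pay: 463.00 Cr − 69.92 Cr = 393.08 Cr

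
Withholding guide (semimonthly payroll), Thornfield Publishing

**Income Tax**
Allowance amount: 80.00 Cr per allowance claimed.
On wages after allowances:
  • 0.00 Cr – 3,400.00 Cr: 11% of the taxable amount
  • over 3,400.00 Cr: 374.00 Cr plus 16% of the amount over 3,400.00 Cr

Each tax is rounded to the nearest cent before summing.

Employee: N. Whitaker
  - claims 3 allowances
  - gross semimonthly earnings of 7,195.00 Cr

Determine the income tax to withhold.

Income Tax: taxable = 7,195.00 Cr − 3×80.00 Cr = 6,955.00 Cr
  374.00 Cr + 16% × (6,955.00 Cr − 3,400.00 Cr) = 374.00 Cr + 16% × 3,555.00 Cr = 942.80 Cr

942.80 Cr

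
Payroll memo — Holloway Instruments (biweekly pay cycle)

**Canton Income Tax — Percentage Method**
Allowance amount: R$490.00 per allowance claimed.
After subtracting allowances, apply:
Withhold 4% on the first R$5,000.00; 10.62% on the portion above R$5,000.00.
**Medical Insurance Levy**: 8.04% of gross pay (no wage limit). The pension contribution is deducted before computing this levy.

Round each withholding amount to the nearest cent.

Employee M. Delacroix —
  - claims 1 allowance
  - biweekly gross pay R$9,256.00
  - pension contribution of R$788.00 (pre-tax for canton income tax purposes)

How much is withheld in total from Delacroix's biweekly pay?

Canton Income Tax: taxable = R$9,256.00 − R$788.00 − 1×R$490.00 = R$7,978.00
  R$200.00 + 10.62% × (R$7,978.00 − R$5,000.00) = R$200.00 + 10.62% × R$2,978.00 = R$516.26
Medical Insurance Levy: 8.04% × R$8,468.00 = R$680.83
Total: R$516.26 + R$680.83 = R$1,197.09

R$1,197.09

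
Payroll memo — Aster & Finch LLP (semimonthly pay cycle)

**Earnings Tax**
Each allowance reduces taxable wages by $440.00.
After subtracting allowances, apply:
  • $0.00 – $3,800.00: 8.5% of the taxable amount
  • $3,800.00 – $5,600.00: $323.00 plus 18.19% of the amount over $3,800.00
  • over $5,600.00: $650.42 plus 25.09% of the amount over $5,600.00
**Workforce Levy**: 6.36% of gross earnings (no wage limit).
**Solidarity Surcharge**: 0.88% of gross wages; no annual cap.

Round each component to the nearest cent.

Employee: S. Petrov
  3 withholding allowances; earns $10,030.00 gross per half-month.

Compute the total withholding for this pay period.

$2,156.89

Earnings Tax: taxable = $10,030.00 − 3×$440.00 = $8,710.00
  $650.42 + 25.09% × ($8,710.00 − $5,600.00) = $650.42 + 25.09% × $3,110.00 = $1,430.72
Workforce Levy: 6.36% × $10,030.00 = $637.91
Solidarity Surcharge: 0.88% × $10,030.00 = $88.26
Total: $1,430.72 + $637.91 + $88.26 = $2,156.89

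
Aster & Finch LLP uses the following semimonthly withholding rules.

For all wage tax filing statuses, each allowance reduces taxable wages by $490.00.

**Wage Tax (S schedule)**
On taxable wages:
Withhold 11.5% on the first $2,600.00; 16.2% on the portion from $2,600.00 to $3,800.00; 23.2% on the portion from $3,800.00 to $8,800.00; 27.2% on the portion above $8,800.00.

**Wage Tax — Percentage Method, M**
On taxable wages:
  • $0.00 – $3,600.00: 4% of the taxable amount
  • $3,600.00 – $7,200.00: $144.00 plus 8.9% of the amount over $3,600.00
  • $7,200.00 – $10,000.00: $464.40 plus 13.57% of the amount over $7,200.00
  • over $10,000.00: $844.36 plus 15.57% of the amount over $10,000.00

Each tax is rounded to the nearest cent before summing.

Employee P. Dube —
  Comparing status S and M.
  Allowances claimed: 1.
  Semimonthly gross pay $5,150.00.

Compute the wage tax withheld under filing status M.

$238.34

Wage Tax (M): taxable = $5,150.00 − 1×$490.00 = $4,660.00
  $144.00 + 8.9% × ($4,660.00 − $3,600.00) = $144.00 + 8.9% × $1,060.00 = $238.34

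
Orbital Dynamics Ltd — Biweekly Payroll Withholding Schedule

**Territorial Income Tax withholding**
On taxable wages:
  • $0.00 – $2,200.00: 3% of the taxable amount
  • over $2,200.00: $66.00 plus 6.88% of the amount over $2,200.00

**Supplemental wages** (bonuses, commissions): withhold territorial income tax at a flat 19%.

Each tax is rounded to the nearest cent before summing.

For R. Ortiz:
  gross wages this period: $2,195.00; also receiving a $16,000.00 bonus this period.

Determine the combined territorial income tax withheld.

$3,105.85

Territorial Income Tax: taxable = $2,195.00
  3% × $2,195.00 = $65.85
Supplemental (19% flat on bonus): 19% × $16,000.00 = $3,040.00
Total territorial income tax: $65.85 + $3,040.00 = $3,105.85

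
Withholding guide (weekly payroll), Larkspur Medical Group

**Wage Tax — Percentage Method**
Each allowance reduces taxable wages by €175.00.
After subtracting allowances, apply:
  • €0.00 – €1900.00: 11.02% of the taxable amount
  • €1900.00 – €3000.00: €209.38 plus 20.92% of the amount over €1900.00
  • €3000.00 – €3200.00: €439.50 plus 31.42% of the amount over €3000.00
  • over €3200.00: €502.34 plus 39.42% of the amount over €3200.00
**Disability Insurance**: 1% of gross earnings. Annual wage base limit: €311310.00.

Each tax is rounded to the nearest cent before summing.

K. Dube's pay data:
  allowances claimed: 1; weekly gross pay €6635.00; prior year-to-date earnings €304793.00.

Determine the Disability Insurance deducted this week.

Disability Insurance: cap €311310.00 − YTD €304793.00 = €6517.00 subject; 1% × €6517.00 = €65.17

€65.17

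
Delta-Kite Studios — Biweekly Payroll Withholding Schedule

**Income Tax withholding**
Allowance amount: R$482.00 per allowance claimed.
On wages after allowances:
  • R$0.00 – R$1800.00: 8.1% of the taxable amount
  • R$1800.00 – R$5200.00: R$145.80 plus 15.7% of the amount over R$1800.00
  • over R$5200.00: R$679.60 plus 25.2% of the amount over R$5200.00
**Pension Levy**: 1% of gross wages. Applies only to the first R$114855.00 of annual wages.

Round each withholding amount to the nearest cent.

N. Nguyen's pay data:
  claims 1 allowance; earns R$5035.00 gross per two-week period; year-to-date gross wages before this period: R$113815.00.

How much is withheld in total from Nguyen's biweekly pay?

R$588.42

Income Tax: taxable = R$5035.00 − 1×R$482.00 = R$4553.00
  R$145.80 + 15.7% × (R$4553.00 − R$1800.00) = R$145.80 + 15.7% × R$2753.00 = R$578.02
Pension Levy: cap R$114855.00 − YTD R$113815.00 = R$1040.00 subject; 1% × R$1040.00 = R$10.40
Total: R$578.02 + R$10.40 = R$588.42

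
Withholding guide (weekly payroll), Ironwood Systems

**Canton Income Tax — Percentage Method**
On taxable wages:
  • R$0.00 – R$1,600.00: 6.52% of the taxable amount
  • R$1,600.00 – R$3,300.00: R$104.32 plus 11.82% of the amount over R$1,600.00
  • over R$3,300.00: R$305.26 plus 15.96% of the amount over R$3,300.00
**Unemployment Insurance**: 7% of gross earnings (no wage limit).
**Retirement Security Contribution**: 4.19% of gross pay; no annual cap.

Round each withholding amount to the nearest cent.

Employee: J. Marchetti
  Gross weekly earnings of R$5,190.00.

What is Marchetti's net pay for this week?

R$4,002.34

Canton Income Tax: taxable = R$5,190.00
  R$305.26 + 15.96% × (R$5,190.00 − R$3,300.00) = R$305.26 + 15.96% × R$1,890.00 = R$606.90
Unemployment Insurance: 7% × R$5,190.00 = R$363.30
Retirement Security Contribution: 4.19% × R$5,190.00 = R$217.46
Total withheld: R$606.90 + R$363.30 + R$217.46 = R$1,187.66
Net pay: R$5,190.00 − R$1,187.66 = R$4,002.34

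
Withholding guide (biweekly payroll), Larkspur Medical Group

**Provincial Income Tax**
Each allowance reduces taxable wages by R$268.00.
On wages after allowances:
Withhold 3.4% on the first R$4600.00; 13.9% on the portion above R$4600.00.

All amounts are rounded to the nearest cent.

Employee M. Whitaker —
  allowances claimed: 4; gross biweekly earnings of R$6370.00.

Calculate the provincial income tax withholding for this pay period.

Provincial Income Tax: taxable = R$6370.00 − 4×R$268.00 = R$5298.00
  R$156.40 + 13.9% × (R$5298.00 − R$4600.00) = R$156.40 + 13.9% × R$698.00 = R$253.42

R$253.42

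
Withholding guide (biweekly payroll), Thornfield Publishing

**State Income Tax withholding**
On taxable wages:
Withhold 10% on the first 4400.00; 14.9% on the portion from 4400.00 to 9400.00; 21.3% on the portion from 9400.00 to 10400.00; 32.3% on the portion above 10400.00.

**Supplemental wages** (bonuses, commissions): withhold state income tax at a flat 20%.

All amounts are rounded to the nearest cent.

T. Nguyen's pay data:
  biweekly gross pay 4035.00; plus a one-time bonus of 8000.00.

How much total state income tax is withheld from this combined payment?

State Income Tax: taxable = 4035.00
  10% × 4035.00 = 403.50
Supplemental (20% flat on bonus): 20% × 8000.00 = 1600.00
Total state income tax: 403.50 + 1600.00 = 2003.50

2003.50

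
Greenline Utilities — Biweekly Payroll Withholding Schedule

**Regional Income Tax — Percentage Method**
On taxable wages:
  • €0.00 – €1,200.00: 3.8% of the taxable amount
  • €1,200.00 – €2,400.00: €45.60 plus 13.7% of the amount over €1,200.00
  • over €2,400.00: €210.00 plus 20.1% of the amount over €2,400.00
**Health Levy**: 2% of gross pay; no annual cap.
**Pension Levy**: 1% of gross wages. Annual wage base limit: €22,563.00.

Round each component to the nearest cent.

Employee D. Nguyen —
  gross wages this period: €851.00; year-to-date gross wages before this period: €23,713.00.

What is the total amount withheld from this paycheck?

Regional Income Tax: taxable = €851.00
  3.8% × €851.00 = €32.34
Health Levy: 2% × €851.00 = €17.02
Pension Levy: YTD €23,713.00 ≥ cap €22,563.00 → €0.00
Total: €32.34 + €17.02 + €0.00 = €49.36

€49.36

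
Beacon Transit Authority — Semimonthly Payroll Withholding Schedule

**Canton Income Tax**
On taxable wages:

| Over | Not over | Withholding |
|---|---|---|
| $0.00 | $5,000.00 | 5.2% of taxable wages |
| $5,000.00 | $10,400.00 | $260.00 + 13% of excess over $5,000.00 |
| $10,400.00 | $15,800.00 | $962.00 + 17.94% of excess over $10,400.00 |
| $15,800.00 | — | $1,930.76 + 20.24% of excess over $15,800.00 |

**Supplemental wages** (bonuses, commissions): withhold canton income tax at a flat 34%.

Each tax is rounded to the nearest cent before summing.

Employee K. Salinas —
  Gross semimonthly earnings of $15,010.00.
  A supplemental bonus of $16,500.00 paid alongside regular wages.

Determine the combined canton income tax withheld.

$7,399.03

Canton Income Tax: taxable = $15,010.00
  $962.00 + 17.94% × ($15,010.00 − $10,400.00) = $962.00 + 17.94% × $4,610.00 = $1,789.03
Supplemental (34% flat on bonus): 34% × $16,500.00 = $5,610.00
Total canton income tax: $1,789.03 + $5,610.00 = $7,399.03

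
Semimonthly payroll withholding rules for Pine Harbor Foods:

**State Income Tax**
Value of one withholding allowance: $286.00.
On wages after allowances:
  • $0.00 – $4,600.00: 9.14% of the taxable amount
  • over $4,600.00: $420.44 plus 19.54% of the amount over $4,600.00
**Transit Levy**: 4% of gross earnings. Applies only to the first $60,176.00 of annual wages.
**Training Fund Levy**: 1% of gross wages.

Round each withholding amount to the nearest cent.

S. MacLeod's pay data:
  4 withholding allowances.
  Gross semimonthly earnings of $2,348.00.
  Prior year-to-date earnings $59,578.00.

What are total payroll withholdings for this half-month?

State Income Tax: taxable = $2,348.00 − 4×$286.00 = $1,204.00
  9.14% × $1,204.00 = $110.05
Transit Levy: cap $60,176.00 − YTD $59,578.00 = $598.00 subject; 4% × $598.00 = $23.92
Training Fund Levy: 1% × $2,348.00 = $23.48
Total: $110.05 + $23.92 + $23.48 = $157.45

$157.45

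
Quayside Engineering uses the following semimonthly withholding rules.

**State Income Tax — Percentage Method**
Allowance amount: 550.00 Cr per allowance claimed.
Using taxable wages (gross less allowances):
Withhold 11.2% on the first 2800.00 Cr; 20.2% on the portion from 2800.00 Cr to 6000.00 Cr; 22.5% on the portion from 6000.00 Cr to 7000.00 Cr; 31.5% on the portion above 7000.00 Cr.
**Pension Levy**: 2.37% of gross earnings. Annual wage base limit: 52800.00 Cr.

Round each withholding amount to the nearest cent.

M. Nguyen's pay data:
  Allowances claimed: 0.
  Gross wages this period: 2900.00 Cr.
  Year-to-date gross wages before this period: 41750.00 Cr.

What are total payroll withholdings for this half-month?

402.53 Cr

State Income Tax: taxable = 2900.00 Cr
  313.60 Cr + 20.2% × (2900.00 Cr − 2800.00 Cr) = 313.60 Cr + 20.2% × 100.00 Cr = 333.80 Cr
Pension Levy: 2.37% × 2900.00 Cr = 68.73 Cr
Total: 333.80 Cr + 68.73 Cr = 402.53 Cr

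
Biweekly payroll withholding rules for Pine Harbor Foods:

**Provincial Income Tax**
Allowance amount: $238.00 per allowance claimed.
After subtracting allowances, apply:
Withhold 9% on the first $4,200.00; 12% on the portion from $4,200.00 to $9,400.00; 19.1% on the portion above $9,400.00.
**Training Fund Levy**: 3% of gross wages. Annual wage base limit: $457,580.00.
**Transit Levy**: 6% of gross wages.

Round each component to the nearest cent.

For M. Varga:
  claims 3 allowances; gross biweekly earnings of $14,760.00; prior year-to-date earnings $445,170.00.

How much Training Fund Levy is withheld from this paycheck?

$372.30

Training Fund Levy: cap $457,580.00 − YTD $445,170.00 = $12,410.00 subject; 3% × $12,410.00 = $372.30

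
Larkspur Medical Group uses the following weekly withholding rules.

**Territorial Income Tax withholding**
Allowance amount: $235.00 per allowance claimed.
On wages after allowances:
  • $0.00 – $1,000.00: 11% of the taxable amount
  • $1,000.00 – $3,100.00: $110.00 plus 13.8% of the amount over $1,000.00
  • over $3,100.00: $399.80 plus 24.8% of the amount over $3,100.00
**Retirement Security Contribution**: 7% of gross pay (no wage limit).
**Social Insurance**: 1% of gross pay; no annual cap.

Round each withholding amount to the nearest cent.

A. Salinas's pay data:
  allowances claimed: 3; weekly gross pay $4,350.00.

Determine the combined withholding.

$882.96

Territorial Income Tax: taxable = $4,350.00 − 3×$235.00 = $3,645.00
  $399.80 + 24.8% × ($3,645.00 − $3,100.00) = $399.80 + 24.8% × $545.00 = $534.96
Retirement Security Contribution: 7% × $4,350.00 = $304.50
Social Insurance: 1% × $4,350.00 = $43.50
Total: $534.96 + $304.50 + $43.50 = $882.96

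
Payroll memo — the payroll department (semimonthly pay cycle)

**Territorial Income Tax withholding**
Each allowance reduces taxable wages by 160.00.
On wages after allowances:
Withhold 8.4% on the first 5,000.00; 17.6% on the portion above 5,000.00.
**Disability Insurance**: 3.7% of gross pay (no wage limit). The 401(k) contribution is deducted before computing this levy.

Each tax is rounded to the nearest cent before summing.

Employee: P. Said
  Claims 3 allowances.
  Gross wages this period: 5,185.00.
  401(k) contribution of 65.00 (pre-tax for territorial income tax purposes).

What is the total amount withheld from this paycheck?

579.20

Territorial Income Tax: taxable = 5,185.00 − 65.00 − 3×160.00 = 4,640.00
  8.4% × 4,640.00 = 389.76
Disability Insurance: 3.7% × 5,120.00 = 189.44
Total: 389.76 + 189.44 = 579.20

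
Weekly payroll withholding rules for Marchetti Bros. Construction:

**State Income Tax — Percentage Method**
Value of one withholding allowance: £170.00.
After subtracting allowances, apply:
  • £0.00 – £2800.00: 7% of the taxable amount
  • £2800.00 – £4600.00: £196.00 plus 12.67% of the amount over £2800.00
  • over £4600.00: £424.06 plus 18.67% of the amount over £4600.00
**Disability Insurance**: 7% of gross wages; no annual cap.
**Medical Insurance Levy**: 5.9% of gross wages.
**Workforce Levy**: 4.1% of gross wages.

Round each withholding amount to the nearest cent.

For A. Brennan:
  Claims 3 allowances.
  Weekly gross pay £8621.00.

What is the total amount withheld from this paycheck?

£2545.13

State Income Tax: taxable = £8621.00 − 3×£170.00 = £8111.00
  £424.06 + 18.67% × (£8111.00 − £4600.00) = £424.06 + 18.67% × £3511.00 = £1079.56
Disability Insurance: 7% × £8621.00 = £603.47
Medical Insurance Levy: 5.9% × £8621.00 = £508.64
Workforce Levy: 4.1% × £8621.00 = £353.46
Total: £1079.56 + £603.47 + £508.64 + £353.46 = £2545.13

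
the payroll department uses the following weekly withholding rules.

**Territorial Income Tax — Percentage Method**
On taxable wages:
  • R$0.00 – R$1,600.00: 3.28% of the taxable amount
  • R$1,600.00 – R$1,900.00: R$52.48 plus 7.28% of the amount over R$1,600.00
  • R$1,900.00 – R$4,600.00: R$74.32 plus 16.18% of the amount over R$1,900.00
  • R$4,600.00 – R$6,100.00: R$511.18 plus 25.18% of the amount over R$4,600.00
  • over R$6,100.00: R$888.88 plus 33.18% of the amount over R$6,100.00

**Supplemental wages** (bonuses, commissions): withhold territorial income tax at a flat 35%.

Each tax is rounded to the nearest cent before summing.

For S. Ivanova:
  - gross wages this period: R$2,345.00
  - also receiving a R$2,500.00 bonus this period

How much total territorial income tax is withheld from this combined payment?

R$1,021.32

Territorial Income Tax: taxable = R$2,345.00
  R$74.32 + 16.18% × (R$2,345.00 − R$1,900.00) = R$74.32 + 16.18% × R$445.00 = R$146.32
Supplemental (35% flat on bonus): 35% × R$2,500.00 = R$875.00
Total territorial income tax: R$146.32 + R$875.00 = R$1,021.32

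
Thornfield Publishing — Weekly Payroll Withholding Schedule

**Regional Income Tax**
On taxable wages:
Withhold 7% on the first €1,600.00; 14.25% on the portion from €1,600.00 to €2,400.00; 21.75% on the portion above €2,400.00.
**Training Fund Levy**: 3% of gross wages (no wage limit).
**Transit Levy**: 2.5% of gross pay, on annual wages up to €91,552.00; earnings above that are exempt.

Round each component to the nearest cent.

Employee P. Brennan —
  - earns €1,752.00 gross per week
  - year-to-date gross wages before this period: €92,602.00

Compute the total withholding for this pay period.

€186.22

Regional Income Tax: taxable = €1,752.00
  €112.00 + 14.25% × (€1,752.00 − €1,600.00) = €112.00 + 14.25% × €152.00 = €133.66
Training Fund Levy: 3% × €1,752.00 = €52.56
Transit Levy: YTD €92,602.00 ≥ cap €91,552.00 → €0.00
Total: €133.66 + €52.56 + €0.00 = €186.22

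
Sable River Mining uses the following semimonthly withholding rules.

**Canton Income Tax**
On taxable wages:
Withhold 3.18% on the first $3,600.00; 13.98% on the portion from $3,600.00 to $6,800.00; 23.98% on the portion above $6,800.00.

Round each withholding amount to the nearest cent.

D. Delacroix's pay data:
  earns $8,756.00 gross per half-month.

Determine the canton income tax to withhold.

$1,030.89

Canton Income Tax: taxable = $8,756.00
  $561.84 + 23.98% × ($8,756.00 − $6,800.00) = $561.84 + 23.98% × $1,956.00 = $1,030.89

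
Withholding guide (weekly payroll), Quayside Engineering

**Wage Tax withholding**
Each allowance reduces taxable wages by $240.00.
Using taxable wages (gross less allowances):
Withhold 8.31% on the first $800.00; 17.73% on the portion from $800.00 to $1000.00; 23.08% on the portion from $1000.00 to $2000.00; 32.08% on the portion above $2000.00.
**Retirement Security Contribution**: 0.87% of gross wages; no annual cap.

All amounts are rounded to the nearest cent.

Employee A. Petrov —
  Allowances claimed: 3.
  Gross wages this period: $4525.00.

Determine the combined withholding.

Wage Tax: taxable = $4525.00 − 3×$240.00 = $3805.00
  $332.74 + 32.08% × ($3805.00 − $2000.00) = $332.74 + 32.08% × $1805.00 = $911.78
Retirement Security Contribution: 0.87% × $4525.00 = $39.37
Total: $911.78 + $39.37 = $951.15

$951.15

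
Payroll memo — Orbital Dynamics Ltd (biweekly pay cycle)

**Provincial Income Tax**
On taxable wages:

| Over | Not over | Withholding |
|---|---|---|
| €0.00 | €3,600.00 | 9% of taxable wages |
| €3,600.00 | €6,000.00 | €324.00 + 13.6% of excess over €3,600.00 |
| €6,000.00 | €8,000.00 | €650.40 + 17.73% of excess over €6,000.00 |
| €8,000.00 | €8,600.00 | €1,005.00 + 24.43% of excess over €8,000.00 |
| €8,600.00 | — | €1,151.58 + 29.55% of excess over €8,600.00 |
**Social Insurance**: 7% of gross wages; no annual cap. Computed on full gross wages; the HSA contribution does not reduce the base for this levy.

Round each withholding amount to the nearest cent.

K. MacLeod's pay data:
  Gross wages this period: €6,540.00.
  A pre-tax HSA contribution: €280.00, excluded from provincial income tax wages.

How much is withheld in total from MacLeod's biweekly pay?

€1,154.30

Provincial Income Tax: taxable = €6,540.00 − €280.00 = €6,260.00
  €650.40 + 17.73% × (€6,260.00 − €6,000.00) = €650.40 + 17.73% × €260.00 = €696.50
Social Insurance: 7% × €6,540.00 = €457.80
Total: €696.50 + €457.80 = €1,154.30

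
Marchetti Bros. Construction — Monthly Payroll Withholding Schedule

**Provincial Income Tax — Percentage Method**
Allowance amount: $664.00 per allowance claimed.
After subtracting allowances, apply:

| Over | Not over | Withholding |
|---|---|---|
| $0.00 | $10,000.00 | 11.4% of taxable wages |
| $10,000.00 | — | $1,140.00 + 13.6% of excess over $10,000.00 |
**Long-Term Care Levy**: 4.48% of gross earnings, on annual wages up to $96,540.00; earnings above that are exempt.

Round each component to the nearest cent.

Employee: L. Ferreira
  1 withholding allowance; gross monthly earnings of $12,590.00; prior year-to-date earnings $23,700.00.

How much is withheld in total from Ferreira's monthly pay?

$1,965.97

Provincial Income Tax: taxable = $12,590.00 − 1×$664.00 = $11,926.00
  $1,140.00 + 13.6% × ($11,926.00 − $10,000.00) = $1,140.00 + 13.6% × $1,926.00 = $1,401.94
Long-Term Care Levy: 4.48% × $12,590.00 = $564.03
Total: $1,401.94 + $564.03 = $1,965.97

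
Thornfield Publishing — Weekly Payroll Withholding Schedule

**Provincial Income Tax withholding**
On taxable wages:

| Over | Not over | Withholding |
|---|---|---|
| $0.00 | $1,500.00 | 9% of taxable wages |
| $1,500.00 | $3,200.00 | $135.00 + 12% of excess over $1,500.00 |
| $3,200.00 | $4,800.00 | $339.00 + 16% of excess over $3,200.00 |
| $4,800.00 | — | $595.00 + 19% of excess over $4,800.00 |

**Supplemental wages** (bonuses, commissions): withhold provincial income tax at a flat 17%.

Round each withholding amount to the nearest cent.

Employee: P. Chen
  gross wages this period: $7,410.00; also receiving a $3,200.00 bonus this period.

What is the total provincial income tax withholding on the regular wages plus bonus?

$1,634.90

Provincial Income Tax: taxable = $7,410.00
  $595.00 + 19% × ($7,410.00 − $4,800.00) = $595.00 + 19% × $2,610.00 = $1,090.90
Supplemental (17% flat on bonus): 17% × $3,200.00 = $544.00
Total provincial income tax: $1,090.90 + $544.00 = $1,634.90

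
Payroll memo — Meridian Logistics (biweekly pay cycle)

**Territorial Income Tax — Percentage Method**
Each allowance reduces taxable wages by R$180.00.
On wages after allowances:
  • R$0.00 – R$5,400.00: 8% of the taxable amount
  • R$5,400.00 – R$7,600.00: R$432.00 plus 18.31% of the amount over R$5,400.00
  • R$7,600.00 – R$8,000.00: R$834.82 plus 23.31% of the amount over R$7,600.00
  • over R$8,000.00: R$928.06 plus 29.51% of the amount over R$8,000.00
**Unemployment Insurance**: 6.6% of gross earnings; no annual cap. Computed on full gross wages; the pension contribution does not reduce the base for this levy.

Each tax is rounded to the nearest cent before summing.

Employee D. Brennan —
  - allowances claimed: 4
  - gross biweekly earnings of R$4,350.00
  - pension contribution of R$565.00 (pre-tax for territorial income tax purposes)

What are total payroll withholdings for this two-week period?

Territorial Income Tax: taxable = R$4,350.00 − R$565.00 − 4×R$180.00 = R$3,065.00
  8% × R$3,065.00 = R$245.20
Unemployment Insurance: 6.6% × R$4,350.00 = R$287.10
Total: R$245.20 + R$287.10 = R$532.30

R$532.30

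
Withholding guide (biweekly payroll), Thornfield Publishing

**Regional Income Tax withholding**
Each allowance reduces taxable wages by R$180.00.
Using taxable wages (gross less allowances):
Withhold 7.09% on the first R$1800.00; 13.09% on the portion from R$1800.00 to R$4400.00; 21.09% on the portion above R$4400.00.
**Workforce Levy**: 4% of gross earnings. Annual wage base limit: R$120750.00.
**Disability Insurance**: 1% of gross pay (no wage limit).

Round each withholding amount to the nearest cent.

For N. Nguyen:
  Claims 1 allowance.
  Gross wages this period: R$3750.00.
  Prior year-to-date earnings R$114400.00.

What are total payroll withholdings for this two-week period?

Regional Income Tax: taxable = R$3750.00 − 1×R$180.00 = R$3570.00
  R$127.62 + 13.09% × (R$3570.00 − R$1800.00) = R$127.62 + 13.09% × R$1770.00 = R$359.31
Workforce Levy: 4% × R$3750.00 = R$150.00
Disability Insurance: 1% × R$3750.00 = R$37.50
Total: R$359.31 + R$150.00 + R$37.50 = R$546.81

R$546.81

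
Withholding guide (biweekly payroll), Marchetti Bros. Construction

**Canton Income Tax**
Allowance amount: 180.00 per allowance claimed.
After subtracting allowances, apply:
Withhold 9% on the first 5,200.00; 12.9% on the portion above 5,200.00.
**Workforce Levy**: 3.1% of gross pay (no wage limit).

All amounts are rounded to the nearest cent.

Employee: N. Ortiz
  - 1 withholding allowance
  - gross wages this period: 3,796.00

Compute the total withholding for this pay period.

443.12

Canton Income Tax: taxable = 3,796.00 − 1×180.00 = 3,616.00
  9% × 3,616.00 = 325.44
Workforce Levy: 3.1% × 3,796.00 = 117.68
Total: 325.44 + 117.68 = 443.12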